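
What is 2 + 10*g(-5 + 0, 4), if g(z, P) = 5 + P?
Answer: 92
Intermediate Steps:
2 + 10*g(-5 + 0, 4) = 2 + 10*(5 + 4) = 2 + 10*9 = 2 + 90 = 92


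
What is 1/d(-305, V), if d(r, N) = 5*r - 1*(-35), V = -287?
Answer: -1/1490 ≈ -0.00067114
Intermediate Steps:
d(r, N) = 35 + 5*r (d(r, N) = 5*r + 35 = 35 + 5*r)
1/d(-305, V) = 1/(35 + 5*(-305)) = 1/(35 - 1525) = 1/(-1490) = -1/1490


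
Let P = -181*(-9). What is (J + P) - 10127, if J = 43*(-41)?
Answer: -10261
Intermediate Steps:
P = 1629
J = -1763
(J + P) - 10127 = (-1763 + 1629) - 10127 = -134 - 10127 = -10261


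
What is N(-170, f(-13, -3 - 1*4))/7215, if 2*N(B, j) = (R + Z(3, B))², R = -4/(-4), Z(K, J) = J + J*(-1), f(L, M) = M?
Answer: 1/14430 ≈ 6.9300e-5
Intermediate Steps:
Z(K, J) = 0 (Z(K, J) = J - J = 0)
R = 1 (R = -4*(-¼) = 1)
N(B, j) = ½ (N(B, j) = (1 + 0)²/2 = (½)*1² = (½)*1 = ½)
N(-170, f(-13, -3 - 1*4))/7215 = (½)/7215 = (½)*(1/7215) = 1/14430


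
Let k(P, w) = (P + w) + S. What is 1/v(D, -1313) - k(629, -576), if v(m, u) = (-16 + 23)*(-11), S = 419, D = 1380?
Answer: -36345/77 ≈ -472.01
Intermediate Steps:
k(P, w) = 419 + P + w (k(P, w) = (P + w) + 419 = 419 + P + w)
v(m, u) = -77 (v(m, u) = 7*(-11) = -77)
1/v(D, -1313) - k(629, -576) = 1/(-77) - (419 + 629 - 576) = -1/77 - 1*472 = -1/77 - 472 = -36345/77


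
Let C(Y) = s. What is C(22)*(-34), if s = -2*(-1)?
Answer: -68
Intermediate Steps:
s = 2
C(Y) = 2
C(22)*(-34) = 2*(-34) = -68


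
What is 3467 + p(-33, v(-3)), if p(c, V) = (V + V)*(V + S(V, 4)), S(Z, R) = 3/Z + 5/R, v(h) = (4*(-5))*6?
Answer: 31973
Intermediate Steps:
v(h) = -120 (v(h) = -20*6 = -120)
p(c, V) = 2*V*(5/4 + V + 3/V) (p(c, V) = (V + V)*(V + (3/V + 5/4)) = (2*V)*(V + (3/V + 5*(1/4))) = (2*V)*(V + (3/V + 5/4)) = (2*V)*(V + (5/4 + 3/V)) = (2*V)*(5/4 + V + 3/V) = 2*V*(5/4 + V + 3/V))
3467 + p(-33, v(-3)) = 3467 + (6 + 2*(-120)**2 + (5/2)*(-120)) = 3467 + (6 + 2*14400 - 300) = 3467 + (6 + 28800 - 300) = 3467 + 28506 = 31973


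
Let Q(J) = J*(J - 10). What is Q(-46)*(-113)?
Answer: -291088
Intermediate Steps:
Q(J) = J*(-10 + J)
Q(-46)*(-113) = -46*(-10 - 46)*(-113) = -46*(-56)*(-113) = 2576*(-113) = -291088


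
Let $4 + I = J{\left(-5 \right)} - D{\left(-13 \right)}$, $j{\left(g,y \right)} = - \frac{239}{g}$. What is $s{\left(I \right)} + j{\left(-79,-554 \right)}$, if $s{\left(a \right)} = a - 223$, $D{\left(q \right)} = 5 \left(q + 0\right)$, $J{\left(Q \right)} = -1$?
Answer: $- \frac{12638}{79} \approx -159.97$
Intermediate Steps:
$D{\left(q \right)} = 5 q$
$I = 60$ ($I = -4 - \left(1 + 5 \left(-13\right)\right) = -4 - -64 = -4 + \left(-1 + 65\right) = -4 + 64 = 60$)
$s{\left(a \right)} = -223 + a$
$s{\left(I \right)} + j{\left(-79,-554 \right)} = \left(-223 + 60\right) - \frac{239}{-79} = -163 - - \frac{239}{79} = -163 + \frac{239}{79} = - \frac{12638}{79}$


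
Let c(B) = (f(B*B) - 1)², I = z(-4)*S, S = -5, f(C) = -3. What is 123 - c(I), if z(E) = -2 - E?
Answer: 107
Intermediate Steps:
I = -10 (I = (-2 - 1*(-4))*(-5) = (-2 + 4)*(-5) = 2*(-5) = -10)
c(B) = 16 (c(B) = (-3 - 1)² = (-4)² = 16)
123 - c(I) = 123 - 1*16 = 123 - 16 = 107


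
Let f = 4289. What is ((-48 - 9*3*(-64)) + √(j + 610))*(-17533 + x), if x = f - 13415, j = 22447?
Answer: -44787120 - 26659*√23057 ≈ -4.8835e+7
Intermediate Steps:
x = -9126 (x = 4289 - 13415 = -9126)
((-48 - 9*3*(-64)) + √(j + 610))*(-17533 + x) = ((-48 - 9*3*(-64)) + √(22447 + 610))*(-17533 - 9126) = ((-48 - 27*(-64)) + √23057)*(-26659) = ((-48 + 1728) + √23057)*(-26659) = (1680 + √23057)*(-26659) = -44787120 - 26659*√23057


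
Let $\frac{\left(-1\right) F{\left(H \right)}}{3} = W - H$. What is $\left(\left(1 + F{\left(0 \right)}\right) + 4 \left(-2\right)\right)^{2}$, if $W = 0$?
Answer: $49$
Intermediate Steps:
$F{\left(H \right)} = 3 H$ ($F{\left(H \right)} = - 3 \left(0 - H\right) = - 3 \left(- H\right) = 3 H$)
$\left(\left(1 + F{\left(0 \right)}\right) + 4 \left(-2\right)\right)^{2} = \left(\left(1 + 3 \cdot 0\right) + 4 \left(-2\right)\right)^{2} = \left(\left(1 + 0\right) - 8\right)^{2} = \left(1 - 8\right)^{2} = \left(-7\right)^{2} = 49$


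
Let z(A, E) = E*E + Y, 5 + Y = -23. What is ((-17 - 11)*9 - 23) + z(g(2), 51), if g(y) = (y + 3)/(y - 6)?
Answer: 2298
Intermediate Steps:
Y = -28 (Y = -5 - 23 = -28)
g(y) = (3 + y)/(-6 + y)
z(A, E) = -28 + E² (z(A, E) = E*E - 28 = E² - 28 = -28 + E²)
((-17 - 11)*9 - 23) + z(g(2), 51) = ((-17 - 11)*9 - 23) + (-28 + 51²) = (-28*9 - 23) + (-28 + 2601) = (-252 - 23) + 2573 = -275 + 2573 = 2298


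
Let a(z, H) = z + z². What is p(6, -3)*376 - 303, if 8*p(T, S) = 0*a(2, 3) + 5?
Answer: -68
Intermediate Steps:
p(T, S) = 5/8 (p(T, S) = (0*(2*(1 + 2)) + 5)/8 = (0*(2*3) + 5)/8 = (0*6 + 5)/8 = (0 + 5)/8 = (⅛)*5 = 5/8)
p(6, -3)*376 - 303 = (5/8)*376 - 303 = 235 - 303 = -68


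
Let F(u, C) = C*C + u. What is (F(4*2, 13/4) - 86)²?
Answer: 1164241/256 ≈ 4547.8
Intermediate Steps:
F(u, C) = u + C² (F(u, C) = C² + u = u + C²)
(F(4*2, 13/4) - 86)² = ((4*2 + (13/4)²) - 86)² = ((8 + (13*(¼))²) - 86)² = ((8 + (13/4)²) - 86)² = ((8 + 169/16) - 86)² = (297/16 - 86)² = (-1079/16)² = 1164241/256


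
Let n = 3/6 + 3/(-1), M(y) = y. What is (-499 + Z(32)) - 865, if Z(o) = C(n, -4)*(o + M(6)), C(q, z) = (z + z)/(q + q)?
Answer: -6516/5 ≈ -1303.2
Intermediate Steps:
n = -5/2 (n = 3*(⅙) + 3*(-1) = ½ - 3 = -5/2 ≈ -2.5000)
C(q, z) = z/q (C(q, z) = (2*z)/((2*q)) = (2*z)*(1/(2*q)) = z/q)
Z(o) = 48/5 + 8*o/5 (Z(o) = (-4/(-5/2))*(o + 6) = (-4*(-⅖))*(6 + o) = 8*(6 + o)/5 = 48/5 + 8*o/5)
(-499 + Z(32)) - 865 = (-499 + (48/5 + (8/5)*32)) - 865 = (-499 + (48/5 + 256/5)) - 865 = (-499 + 304/5) - 865 = -2191/5 - 865 = -6516/5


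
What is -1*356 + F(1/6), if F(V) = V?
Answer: -2135/6 ≈ -355.83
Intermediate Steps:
-1*356 + F(1/6) = -1*356 + 1/6 = -356 + ⅙ = -2135/6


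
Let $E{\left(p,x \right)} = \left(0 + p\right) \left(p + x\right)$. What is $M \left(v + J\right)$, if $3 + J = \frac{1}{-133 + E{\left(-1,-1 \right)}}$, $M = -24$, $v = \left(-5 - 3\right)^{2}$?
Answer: $- \frac{191760}{131} \approx -1463.8$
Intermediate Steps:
$v = 64$ ($v = \left(-8\right)^{2} = 64$)
$E{\left(p,x \right)} = p \left(p + x\right)$
$J = - \frac{394}{131}$ ($J = -3 + \frac{1}{-133 - \left(-1 - 1\right)} = -3 + \frac{1}{-133 - -2} = -3 + \frac{1}{-133 + 2} = -3 + \frac{1}{-131} = -3 - \frac{1}{131} = - \frac{394}{131} \approx -3.0076$)
$M \left(v + J\right) = - 24 \left(64 - \frac{394}{131}\right) = \left(-24\right) \frac{7990}{131} = - \frac{191760}{131}$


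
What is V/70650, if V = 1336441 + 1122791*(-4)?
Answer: -3154723/70650 ≈ -44.653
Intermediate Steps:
V = -3154723 (V = 1336441 - 4491164 = -3154723)
V/70650 = -3154723/70650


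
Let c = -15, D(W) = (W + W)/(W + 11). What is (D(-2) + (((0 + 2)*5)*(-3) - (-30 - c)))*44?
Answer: -6116/9 ≈ -679.56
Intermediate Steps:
D(W) = 2*W/(11 + W) (D(W) = (2*W)/(11 + W) = 2*W/(11 + W))
(D(-2) + (((0 + 2)*5)*(-3) - (-30 - c)))*44 = (2*(-2)/(11 - 2) + (((0 + 2)*5)*(-3) - (-30 - 1*(-15))))*44 = (2*(-2)/9 + ((2*5)*(-3) - (-30 + 15)))*44 = (2*(-2)*(⅑) + (10*(-3) - 1*(-15)))*44 = (-4/9 + (-30 + 15))*44 = (-4/9 - 15)*44 = -139/9*44 = -6116/9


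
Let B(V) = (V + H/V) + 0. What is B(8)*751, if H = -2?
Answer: 23281/4 ≈ 5820.3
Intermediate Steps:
B(V) = V - 2/V (B(V) = (V - 2/V) + 0 = V - 2/V)
B(8)*751 = (8 - 2/8)*751 = (8 - 2*⅛)*751 = (8 - ¼)*751 = (31/4)*751 = 23281/4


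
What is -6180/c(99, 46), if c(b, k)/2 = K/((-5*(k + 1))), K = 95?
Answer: 145230/19 ≈ 7643.7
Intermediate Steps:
c(b, k) = 190/(-5 - 5*k) (c(b, k) = 2*(95/((-5*(k + 1)))) = 2*(95/((-5*(1 + k)))) = 2*(95/(-5 - 5*k)) = 190/(-5 - 5*k))
-6180/c(99, 46) = -6180/((-38/(1 + 46))) = -6180/((-38/47)) = -6180/((-38*1/47)) = -6180/(-38/47) = -6180*(-47/38) = 145230/19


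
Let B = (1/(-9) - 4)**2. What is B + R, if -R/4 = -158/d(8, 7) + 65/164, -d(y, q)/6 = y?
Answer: 14275/6642 ≈ 2.1492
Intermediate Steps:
d(y, q) = -6*y
R = -3629/246 (R = -4*(-158/((-6*8)) + 65/164) = -4*(-158/(-48) + 65*(1/164)) = -4*(-158*(-1/48) + 65/164) = -4*(79/24 + 65/164) = -4*3629/984 = -3629/246 ≈ -14.752)
B = 1369/81 (B = (-1/9 - 4)**2 = (-37/9)**2 = 1369/81 ≈ 16.901)
B + R = 1369/81 - 3629/246 = 14275/6642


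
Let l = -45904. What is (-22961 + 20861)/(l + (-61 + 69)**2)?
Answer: 35/764 ≈ 0.045812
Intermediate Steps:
(-22961 + 20861)/(l + (-61 + 69)**2) = (-22961 + 20861)/(-45904 + (-61 + 69)**2) = -2100/(-45904 + 8**2) = -2100/(-45904 + 64) = -2100/(-45840) = -2100*(-1/45840) = 35/764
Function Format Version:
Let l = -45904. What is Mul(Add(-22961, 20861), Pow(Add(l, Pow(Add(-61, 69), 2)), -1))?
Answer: Rational(35, 764) ≈ 0.045812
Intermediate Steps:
Mul(Add(-22961, 20861), Pow(Add(l, Pow(Add(-61, 69), 2)), -1)) = Mul(Add(-22961, 20861), Pow(Add(-45904, Pow(Add(-61, 69), 2)), -1)) = Mul(-2100, Pow(Add(-45904, Pow(8, 2)), -1)) = Mul(-2100, Pow(Add(-45904, 64), -1)) = Mul(-2100, Pow(-45840, -1)) = Mul(-2100, Rational(-1, 45840)) = Rational(35, 764)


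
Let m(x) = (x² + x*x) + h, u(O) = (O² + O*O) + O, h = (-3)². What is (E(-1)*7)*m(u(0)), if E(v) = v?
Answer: -63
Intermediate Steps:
h = 9
u(O) = O + 2*O² (u(O) = (O² + O²) + O = 2*O² + O = O + 2*O²)
m(x) = 9 + 2*x² (m(x) = (x² + x*x) + 9 = (x² + x²) + 9 = 2*x² + 9 = 9 + 2*x²)
(E(-1)*7)*m(u(0)) = (-1*7)*(9 + 2*(0*(1 + 2*0))²) = -7*(9 + 2*(0*(1 + 0))²) = -7*(9 + 2*(0*1)²) = -7*(9 + 2*0²) = -7*(9 + 2*0) = -7*(9 + 0) = -7*9 = -63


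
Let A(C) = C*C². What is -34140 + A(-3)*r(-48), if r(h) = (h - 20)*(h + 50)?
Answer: -30468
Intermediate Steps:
A(C) = C³
r(h) = (-20 + h)*(50 + h)
-34140 + A(-3)*r(-48) = -34140 + (-3)³*(-1000 + (-48)² + 30*(-48)) = -34140 - 27*(-1000 + 2304 - 1440) = -34140 - 27*(-136) = -34140 + 3672 = -30468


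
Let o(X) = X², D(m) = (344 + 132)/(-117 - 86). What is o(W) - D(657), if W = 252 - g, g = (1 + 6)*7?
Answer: 1195129/29 ≈ 41211.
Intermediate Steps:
g = 49 (g = 7*7 = 49)
D(m) = -68/29 (D(m) = 476/(-203) = 476*(-1/203) = -68/29)
W = 203 (W = 252 - 1*49 = 252 - 49 = 203)
o(W) - D(657) = 203² - 1*(-68/29) = 41209 + 68/29 = 1195129/29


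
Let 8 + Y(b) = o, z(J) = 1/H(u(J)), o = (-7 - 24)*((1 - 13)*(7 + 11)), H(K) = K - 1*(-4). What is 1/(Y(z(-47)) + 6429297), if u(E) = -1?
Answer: 1/6435985 ≈ 1.5538e-7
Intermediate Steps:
H(K) = 4 + K (H(K) = K + 4 = 4 + K)
o = 6696 (o = -(-372)*18 = -31*(-216) = 6696)
z(J) = ⅓ (z(J) = 1/(4 - 1) = 1/3 = ⅓)
Y(b) = 6688 (Y(b) = -8 + 6696 = 6688)
1/(Y(z(-47)) + 6429297) = 1/(6688 + 6429297) = 1/6435985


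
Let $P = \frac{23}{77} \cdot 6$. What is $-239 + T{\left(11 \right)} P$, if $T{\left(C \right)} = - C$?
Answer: $- \frac{1811}{7} \approx -258.71$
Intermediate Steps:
$P = \frac{138}{77}$ ($P = 23 \cdot \frac{1}{77} \cdot 6 = \frac{23}{77} \cdot 6 = \frac{138}{77} \approx 1.7922$)
$-239 + T{\left(11 \right)} P = -239 + \left(-1\right) 11 \cdot \frac{138}{77} = -239 - \frac{138}{7} = - \frac{1811}{7}$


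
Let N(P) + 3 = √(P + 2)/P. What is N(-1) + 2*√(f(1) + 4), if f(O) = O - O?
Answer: 0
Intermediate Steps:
f(O) = 0
N(P) = -3 + √(2 + P)/P (N(P) = -3 + √(P + 2)/P = -3 + √(2 + P)/P)
N(-1) + 2*√(f(1) + 4) = (-3 + √(2 - 1)/(-1)) + 2*√(0 + 4) = (-3 - √1) + 2*√4 = (-3 - 1*1) + 2*2 = (-3 - 1) + 4 = -4 + 4 = 0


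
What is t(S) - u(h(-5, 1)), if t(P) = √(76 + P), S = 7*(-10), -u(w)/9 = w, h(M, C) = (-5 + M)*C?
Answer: -90 + √6 ≈ -87.551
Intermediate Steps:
h(M, C) = C*(-5 + M)
u(w) = -9*w
S = -70
t(S) - u(h(-5, 1)) = √(76 - 70) - (-9)*1*(-5 - 5) = √6 - (-9)*1*(-10) = √6 - (-9)*(-10) = √6 - 1*90 = √6 - 90 = -90 + √6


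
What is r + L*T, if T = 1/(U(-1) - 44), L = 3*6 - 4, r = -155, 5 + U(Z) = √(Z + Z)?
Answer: -373151/2403 - 14*I*√2/2403 ≈ -155.29 - 0.0082393*I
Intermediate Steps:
U(Z) = -5 + √2*√Z (U(Z) = -5 + √(Z + Z) = -5 + √(2*Z) = -5 + √2*√Z)
L = 14 (L = 18 - 4 = 14)
T = 1/(-49 + I*√2) (T = 1/((-5 + √2*√(-1)) - 44) = 1/((-5 + √2*I) - 44) = 1/((-5 + I*√2) - 44) = 1/(-49 + I*√2) ≈ -0.020391 - 0.00058852*I)
r + L*T = -155 + 14*(-49/2403 - I*√2/2403) = -155 + (-686/2403 - 14*I*√2/2403) = -373151/2403 - 14*I*√2/2403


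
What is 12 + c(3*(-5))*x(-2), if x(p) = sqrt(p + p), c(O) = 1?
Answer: 12 + 2*I ≈ 12.0 + 2.0*I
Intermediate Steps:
x(p) = sqrt(2)*sqrt(p) (x(p) = sqrt(2*p) = sqrt(2)*sqrt(p))
12 + c(3*(-5))*x(-2) = 12 + 1*(sqrt(2)*sqrt(-2)) = 12 + 1*(sqrt(2)*(I*sqrt(2))) = 12 + 1*(2*I) = 12 + 2*I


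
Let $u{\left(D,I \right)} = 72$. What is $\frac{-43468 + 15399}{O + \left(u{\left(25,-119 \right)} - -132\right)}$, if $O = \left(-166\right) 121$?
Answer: $\frac{28069}{19882} \approx 1.4118$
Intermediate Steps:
$O = -20086$
$\frac{-43468 + 15399}{O + \left(u{\left(25,-119 \right)} - -132\right)} = \frac{-43468 + 15399}{-20086 + \left(72 - -132\right)} = - \frac{28069}{-20086 + \left(72 + 132\right)} = - \frac{28069}{-20086 + 204} = - \frac{28069}{-19882} = \left(-28069\right) \left(- \frac{1}{19882}\right) = \frac{28069}{19882}$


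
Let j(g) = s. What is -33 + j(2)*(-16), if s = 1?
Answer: -49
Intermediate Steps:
j(g) = 1
-33 + j(2)*(-16) = -33 + 1*(-16) = -33 - 16 = -49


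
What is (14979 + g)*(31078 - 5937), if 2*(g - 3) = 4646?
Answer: 435065005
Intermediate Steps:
g = 2326 (g = 3 + (1/2)*4646 = 3 + 2323 = 2326)
(14979 + g)*(31078 - 5937) = (14979 + 2326)*(31078 - 5937) = 17305*25141 = 435065005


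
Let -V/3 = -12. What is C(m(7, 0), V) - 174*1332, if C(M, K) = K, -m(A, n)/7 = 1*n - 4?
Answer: -231732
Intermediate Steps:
V = 36 (V = -3*(-12) = 36)
m(A, n) = 28 - 7*n (m(A, n) = -7*(1*n - 4) = -7*(n - 4) = -7*(-4 + n) = 28 - 7*n)
C(m(7, 0), V) - 174*1332 = 36 - 174*1332 = 36 - 231768 = -231732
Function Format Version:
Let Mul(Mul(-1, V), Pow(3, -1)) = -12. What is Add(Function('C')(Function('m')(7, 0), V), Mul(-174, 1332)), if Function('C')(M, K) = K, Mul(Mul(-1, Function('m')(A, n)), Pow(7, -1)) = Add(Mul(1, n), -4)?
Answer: -231732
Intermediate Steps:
V = 36 (V = Mul(-3, -12) = 36)
Function('m')(A, n) = Add(28, Mul(-7, n)) (Function('m')(A, n) = Mul(-7, Add(Mul(1, n), -4)) = Mul(-7, Add(n, -4)) = Mul(-7, Add(-4, n)) = Add(28, Mul(-7, n)))
Add(Function('C')(Function('m')(7, 0), V), Mul(-174, 1332)) = Add(36, Mul(-174, 1332)) = Add(36, -231768) = -231732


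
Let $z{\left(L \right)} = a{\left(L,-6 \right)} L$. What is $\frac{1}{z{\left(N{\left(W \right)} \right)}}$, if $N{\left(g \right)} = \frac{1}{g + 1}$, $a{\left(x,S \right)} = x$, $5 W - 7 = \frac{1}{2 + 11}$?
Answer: $\frac{24649}{4225} \approx 5.8341$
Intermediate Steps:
$W = \frac{92}{65}$ ($W = \frac{7}{5} + \frac{1}{5 \left(2 + 11\right)} = \frac{7}{5} + \frac{1}{5 \cdot 13} = \frac{7}{5} + \frac{1}{5} \cdot \frac{1}{13} = \frac{7}{5} + \frac{1}{65} = \frac{92}{65} \approx 1.4154$)
$N{\left(g \right)} = \frac{1}{1 + g}$
$z{\left(L \right)} = L^{2}$ ($z{\left(L \right)} = L L = L^{2}$)
$\frac{1}{z{\left(N{\left(W \right)} \right)}} = \frac{1}{\left(\frac{1}{1 + \frac{92}{65}}\right)^{2}} = \frac{1}{\left(\frac{1}{\frac{157}{65}}\right)^{2}} = \frac{1}{\left(\frac{65}{157}\right)^{2}} = \frac{1}{\frac{4225}{24649}} = \frac{24649}{4225}$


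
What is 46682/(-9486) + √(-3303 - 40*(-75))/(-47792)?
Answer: -1373/279 - I*√303/47792 ≈ -4.9212 - 0.00036422*I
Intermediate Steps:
46682/(-9486) + √(-3303 - 40*(-75))/(-47792) = 46682*(-1/9486) + √(-3303 - 1*(-3000))*(-1/47792) = -1373/279 + √(-3303 + 3000)*(-1/47792) = -1373/279 + √(-303)*(-1/47792) = -1373/279 + (I*√303)*(-1/47792) = -1373/279 - I*√303/47792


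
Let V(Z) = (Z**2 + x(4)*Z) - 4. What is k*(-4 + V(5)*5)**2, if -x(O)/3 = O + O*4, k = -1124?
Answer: -2199893924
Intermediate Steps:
x(O) = -15*O (x(O) = -3*(O + O*4) = -3*(O + 4*O) = -15*O)
V(Z) = -4 + Z**2 - 60*Z (V(Z) = (Z**2 + (-15*4)*Z) - 4 = (Z**2 - 60*Z) - 4 = -4 + Z**2 - 60*Z)
k*(-4 + V(5)*5)**2 = -1124*(-4 + (-4 + 5**2 - 60*5)*5)**2 = -1124*(-4 + (-4 + 25 - 300)*5)**2 = -1124*(-4 - 279*5)**2 = -1124*(-4 - 1395)**2 = -1124*(-1399)**2 = -1124*1957201 = -2199893924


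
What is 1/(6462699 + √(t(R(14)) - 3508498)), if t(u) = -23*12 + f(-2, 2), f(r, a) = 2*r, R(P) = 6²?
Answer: 6462699/41766481873379 - 13*I*√20762/41766481873379 ≈ 1.5473e-7 - 4.4849e-11*I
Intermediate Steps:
R(P) = 36
t(u) = -280 (t(u) = -23*12 + 2*(-2) = -276 - 4 = -280)
1/(6462699 + √(t(R(14)) - 3508498)) = 1/(6462699 + √(-280 - 3508498)) = 1/(6462699 + √(-3508778)) = 1/(6462699 + 13*I*√20762)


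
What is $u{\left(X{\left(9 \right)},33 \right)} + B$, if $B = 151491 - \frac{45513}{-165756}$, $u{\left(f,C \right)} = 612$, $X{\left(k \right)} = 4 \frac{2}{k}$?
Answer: $\frac{8404010127}{55252} \approx 1.521 \cdot 10^{5}$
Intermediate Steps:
$X{\left(k \right)} = \frac{8}{k}$
$B = \frac{8370195903}{55252}$ ($B = 151491 - 45513 \left(- \frac{1}{165756}\right) = 151491 - - \frac{15171}{55252} = 151491 + \frac{15171}{55252} = \frac{8370195903}{55252} \approx 1.5149 \cdot 10^{5}$)
$u{\left(X{\left(9 \right)},33 \right)} + B = 612 + \frac{8370195903}{55252} = \frac{8404010127}{55252}$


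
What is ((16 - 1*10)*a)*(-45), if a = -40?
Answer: 10800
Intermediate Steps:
((16 - 1*10)*a)*(-45) = ((16 - 1*10)*(-40))*(-45) = ((16 - 10)*(-40))*(-45) = (6*(-40))*(-45) = -240*(-45) = 10800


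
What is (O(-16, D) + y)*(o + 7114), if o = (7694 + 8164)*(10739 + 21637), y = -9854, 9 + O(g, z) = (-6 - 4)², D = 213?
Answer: -5012575323886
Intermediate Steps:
O(g, z) = 91 (O(g, z) = -9 + (-6 - 4)² = -9 + (-10)² = -9 + 100 = 91)
o = 513418608 (o = 15858*32376 = 513418608)
(O(-16, D) + y)*(o + 7114) = (91 - 9854)*(513418608 + 7114) = -9763*513425722 = -5012575323886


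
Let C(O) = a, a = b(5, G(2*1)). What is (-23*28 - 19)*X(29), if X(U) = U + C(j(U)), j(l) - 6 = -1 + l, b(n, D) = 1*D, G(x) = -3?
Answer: -17238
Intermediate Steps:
b(n, D) = D
a = -3
j(l) = 5 + l (j(l) = 6 + (-1 + l) = 5 + l)
C(O) = -3
X(U) = -3 + U (X(U) = U - 3 = -3 + U)
(-23*28 - 19)*X(29) = (-23*28 - 19)*(-3 + 29) = (-644 - 19)*26 = -663*26 = -17238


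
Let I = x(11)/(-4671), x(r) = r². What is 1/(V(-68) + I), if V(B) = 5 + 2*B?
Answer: -4671/612022 ≈ -0.0076321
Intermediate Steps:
I = -121/4671 (I = 11²/(-4671) = 121*(-1/4671) = -121/4671 ≈ -0.025905)
1/(V(-68) + I) = 1/((5 + 2*(-68)) - 121/4671) = 1/((5 - 136) - 121/4671) = 1/(-131 - 121/4671) = 1/(-612022/4671) = -4671/612022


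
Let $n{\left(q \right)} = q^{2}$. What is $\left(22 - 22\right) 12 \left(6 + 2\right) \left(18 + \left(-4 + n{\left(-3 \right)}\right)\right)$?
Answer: $0$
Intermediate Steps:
$\left(22 - 22\right) 12 \left(6 + 2\right) \left(18 + \left(-4 + n{\left(-3 \right)}\right)\right) = \left(22 - 22\right) 12 \left(6 + 2\right) \left(18 - \left(4 - \left(-3\right)^{2}\right)\right) = 0 \cdot 12 \cdot 8 \left(18 + \left(-4 + 9\right)\right) = 0 \cdot 8 \left(18 + 5\right) = 0 \cdot 8 \cdot 23 = 0 \cdot 184 = 0$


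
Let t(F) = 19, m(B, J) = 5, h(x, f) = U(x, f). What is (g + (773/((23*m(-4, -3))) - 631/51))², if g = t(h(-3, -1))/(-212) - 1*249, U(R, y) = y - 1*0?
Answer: 100323694844027281/1545993824400 ≈ 64893.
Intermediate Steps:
U(R, y) = y (U(R, y) = y + 0 = y)
h(x, f) = f
g = -52807/212 (g = 19/(-212) - 1*249 = 19*(-1/212) - 249 = -19/212 - 249 = -52807/212 ≈ -249.09)
(g + (773/((23*m(-4, -3))) - 631/51))² = (-52807/212 + (773/((23*5)) - 631/51))² = (-52807/212 + (773/115 - 631*1/51))² = (-52807/212 + (773*(1/115) - 631/51))² = (-52807/212 + (773/115 - 631/51))² = (-52807/212 - 33142/5865)² = (-316739159/1243380)² = 100323694844027281/1545993824400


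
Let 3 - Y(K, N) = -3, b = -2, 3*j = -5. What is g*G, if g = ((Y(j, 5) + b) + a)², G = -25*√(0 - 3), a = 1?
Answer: -625*I*√3 ≈ -1082.5*I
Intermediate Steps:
j = -5/3 (j = (⅓)*(-5) = -5/3 ≈ -1.6667)
Y(K, N) = 6 (Y(K, N) = 3 - 1*(-3) = 3 + 3 = 6)
G = -25*I*√3 ≈ -43.301*I
g = 25 (g = ((6 - 2) + 1)² = (4 + 1)² = 5² = 25)
g*G = 25*(-25*I*√3) = -625*I*√3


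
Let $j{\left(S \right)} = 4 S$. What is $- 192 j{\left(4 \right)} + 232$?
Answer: $-2840$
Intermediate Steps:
$- 192 j{\left(4 \right)} + 232 = - 192 \cdot 4 \cdot 4 + 232 = \left(-192\right) 16 + 232 = -3072 + 232 = -2840$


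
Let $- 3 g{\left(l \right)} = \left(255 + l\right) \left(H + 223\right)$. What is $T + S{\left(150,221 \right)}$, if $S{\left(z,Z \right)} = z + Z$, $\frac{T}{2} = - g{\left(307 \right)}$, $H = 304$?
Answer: $\frac{593461}{3} \approx 1.9782 \cdot 10^{5}$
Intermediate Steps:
$g{\left(l \right)} = -44795 - \frac{527 l}{3}$ ($g{\left(l \right)} = - \frac{\left(255 + l\right) \left(304 + 223\right)}{3} = - \frac{\left(255 + l\right) 527}{3} = - \frac{134385 + 527 l}{3} = -44795 - \frac{527 l}{3}$)
$T = \frac{592348}{3}$ ($T = 2 \left(- (-44795 - \frac{161789}{3})\right) = 2 \left(\left(-1\right) \left(- \frac{296174}{3}\right)\right) = 2 \cdot \frac{296174}{3} = \frac{592348}{3} \approx 1.9745 \cdot 10^{5}$)
$S{\left(z,Z \right)} = Z + z$
$T + S{\left(150,221 \right)} = \frac{592348}{3} + \left(221 + 150\right) = \frac{592348}{3} + 371 = \frac{593461}{3}$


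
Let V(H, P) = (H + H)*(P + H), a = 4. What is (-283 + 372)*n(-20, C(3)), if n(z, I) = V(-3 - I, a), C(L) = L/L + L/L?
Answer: 890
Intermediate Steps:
C(L) = 2 (C(L) = 1 + 1 = 2)
V(H, P) = 2*H*(H + P) (V(H, P) = (2*H)*(H + P) = 2*H*(H + P))
n(z, I) = 2*(1 - I)*(-3 - I) (n(z, I) = 2*(-3 - I)*((-3 - I) + 4) = 2*(-3 - I)*(1 - I) = 2*(1 - I)*(-3 - I))
(-283 + 372)*n(-20, C(3)) = (-283 + 372)*(2*(-1 + 2)*(3 + 2)) = 89*(2*1*5) = 89*10 = 890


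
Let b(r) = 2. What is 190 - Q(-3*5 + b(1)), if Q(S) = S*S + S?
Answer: 34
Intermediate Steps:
Q(S) = S + S² (Q(S) = S² + S = S + S²)
190 - Q(-3*5 + b(1)) = 190 - (-3*5 + 2)*(1 + (-3*5 + 2)) = 190 - (-15 + 2)*(1 + (-15 + 2)) = 190 - (-13)*(1 - 13) = 190 - (-13)*(-12) = 190 - 1*156 = 190 - 156 = 34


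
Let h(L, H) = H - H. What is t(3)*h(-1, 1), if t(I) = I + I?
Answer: 0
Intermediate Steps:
h(L, H) = 0
t(I) = 2*I
t(3)*h(-1, 1) = (2*3)*0 = 6*0 = 0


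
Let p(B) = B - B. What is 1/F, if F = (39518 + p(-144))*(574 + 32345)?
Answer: 1/1300893042 ≈ 7.6870e-10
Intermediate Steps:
p(B) = 0
F = 1300893042 (F = (39518 + 0)*(574 + 32345) = 39518*32919 = 1300893042)
1/F = 1/1300893042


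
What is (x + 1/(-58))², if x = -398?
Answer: 532917225/3364 ≈ 1.5842e+5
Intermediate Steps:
(x + 1/(-58))² = (-398 + 1/(-58))² = (-398 - 1/58)² = (-23085/58)² = 532917225/3364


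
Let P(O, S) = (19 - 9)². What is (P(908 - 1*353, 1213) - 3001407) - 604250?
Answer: -3605557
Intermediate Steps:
P(O, S) = 100 (P(O, S) = 10² = 100)
(P(908 - 1*353, 1213) - 3001407) - 604250 = (100 - 3001407) - 604250 = -3001307 - 604250 = -3605557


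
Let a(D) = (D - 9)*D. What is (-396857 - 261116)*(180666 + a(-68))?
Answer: -122318496646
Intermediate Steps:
a(D) = D*(-9 + D) (a(D) = (-9 + D)*D = D*(-9 + D))
(-396857 - 261116)*(180666 + a(-68)) = (-396857 - 261116)*(180666 - 68*(-9 - 68)) = -657973*(180666 - 68*(-77)) = -657973*(180666 + 5236) = -657973*185902 = -122318496646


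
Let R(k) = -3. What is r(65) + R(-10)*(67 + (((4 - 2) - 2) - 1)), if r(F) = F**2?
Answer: 4027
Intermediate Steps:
r(65) + R(-10)*(67 + (((4 - 2) - 2) - 1)) = 65**2 - 3*(67 + (((4 - 2) - 2) - 1)) = 4225 - 3*(67 + ((2 - 2) - 1)) = 4225 - 3*(67 + (0 - 1)) = 4225 - 3*(67 - 1) = 4225 - 3*66 = 4225 - 198 = 4027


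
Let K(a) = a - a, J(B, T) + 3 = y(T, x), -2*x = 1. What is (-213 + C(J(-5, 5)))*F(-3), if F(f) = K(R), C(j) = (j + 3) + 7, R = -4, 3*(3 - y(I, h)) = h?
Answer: 0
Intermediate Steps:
x = -1/2 (x = -1/2*1 = -1/2 ≈ -0.50000)
y(I, h) = 3 - h/3
J(B, T) = 1/6 (J(B, T) = -3 + (3 - 1/3*(-1/2)) = -3 + (3 + 1/6) = -3 + 19/6 = 1/6)
C(j) = 10 + j (C(j) = (3 + j) + 7 = 10 + j)
K(a) = 0
F(f) = 0
(-213 + C(J(-5, 5)))*F(-3) = (-213 + (10 + 1/6))*0 = (-213 + 61/6)*0 = -1217/6*0 = 0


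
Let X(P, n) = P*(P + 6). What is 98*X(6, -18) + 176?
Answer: 7232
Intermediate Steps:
X(P, n) = P*(6 + P)
98*X(6, -18) + 176 = 98*(6*(6 + 6)) + 176 = 98*(6*12) + 176 = 98*72 + 176 = 7056 + 176 = 7232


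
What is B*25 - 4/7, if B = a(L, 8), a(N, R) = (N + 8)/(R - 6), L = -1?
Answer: 1217/14 ≈ 86.929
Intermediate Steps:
a(N, R) = (8 + N)/(-6 + R)
B = 7/2 (B = (8 - 1)/(-6 + 8) = 7/2 ≈ 3.5000)
B*25 - 4/7 = (7/2)*25 - 4/7 = 175/2 - 4*⅐ = 175/2 - 4/7 = 1217/14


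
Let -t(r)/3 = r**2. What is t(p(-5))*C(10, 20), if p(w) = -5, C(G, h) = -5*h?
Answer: 7500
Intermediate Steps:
t(r) = -3*r**2
t(p(-5))*C(10, 20) = (-3*(-5)**2)*(-5*20) = -3*25*(-100) = -75*(-100) = 7500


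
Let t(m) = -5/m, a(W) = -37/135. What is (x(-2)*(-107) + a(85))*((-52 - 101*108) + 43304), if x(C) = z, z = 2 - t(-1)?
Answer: 1400430512/135 ≈ 1.0374e+7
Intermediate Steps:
a(W) = -37/135 (a(W) = -37*1/135 = -37/135)
z = -3 (z = 2 - (-5)/(-1) = 2 - (-5)*(-1) = 2 - 1*5 = 2 - 5 = -3)
x(C) = -3
(x(-2)*(-107) + a(85))*((-52 - 101*108) + 43304) = (-3*(-107) - 37/135)*((-52 - 101*108) + 43304) = (321 - 37/135)*((-52 - 10908) + 43304) = 43298*(-10960 + 43304)/135 = (43298/135)*32344 = 1400430512/135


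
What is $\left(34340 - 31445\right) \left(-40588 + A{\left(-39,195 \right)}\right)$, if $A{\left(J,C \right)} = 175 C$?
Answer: $-18710385$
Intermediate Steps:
$\left(34340 - 31445\right) \left(-40588 + A{\left(-39,195 \right)}\right) = \left(34340 - 31445\right) \left(-40588 + 175 \cdot 195\right) = \left(34340 - 31445\right) \left(-40588 + 34125\right) = \left(34340 - 31445\right) \left(-6463\right) = 2895 \left(-6463\right) = -18710385$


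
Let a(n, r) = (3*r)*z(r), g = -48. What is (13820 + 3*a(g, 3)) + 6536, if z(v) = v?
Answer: 20437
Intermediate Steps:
a(n, r) = 3*r² (a(n, r) = (3*r)*r = 3*r²)
(13820 + 3*a(g, 3)) + 6536 = (13820 + 3*(3*3²)) + 6536 = (13820 + 3*(3*9)) + 6536 = (13820 + 3*27) + 6536 = (13820 + 81) + 6536 = 13901 + 6536 = 20437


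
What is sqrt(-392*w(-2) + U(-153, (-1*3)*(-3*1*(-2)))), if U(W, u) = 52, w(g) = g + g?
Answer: 18*sqrt(5) ≈ 40.249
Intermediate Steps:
w(g) = 2*g
sqrt(-392*w(-2) + U(-153, (-1*3)*(-3*1*(-2)))) = sqrt(-784*(-2) + 52) = sqrt(-392*(-4) + 52) = sqrt(1568 + 52) = sqrt(1620) = 18*sqrt(5)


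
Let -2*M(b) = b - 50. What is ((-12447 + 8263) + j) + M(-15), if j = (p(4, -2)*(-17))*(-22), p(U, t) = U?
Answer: -5311/2 ≈ -2655.5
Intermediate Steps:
M(b) = 25 - b/2 (M(b) = -(b - 50)/2 = -(-50 + b)/2 = 25 - b/2)
j = 1496 (j = (4*(-17))*(-22) = -68*(-22) = 1496)
((-12447 + 8263) + j) + M(-15) = ((-12447 + 8263) + 1496) + (25 - ½*(-15)) = (-4184 + 1496) + (25 + 15/2) = -2688 + 65/2 = -5311/2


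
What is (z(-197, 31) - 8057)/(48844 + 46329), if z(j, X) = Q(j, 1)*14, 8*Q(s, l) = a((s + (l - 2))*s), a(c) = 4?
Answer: -8050/95173 ≈ -0.084583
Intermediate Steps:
Q(s, l) = 1/2 (Q(s, l) = (1/8)*4 = 1/2)
z(j, X) = 7 (z(j, X) = (1/2)*14 = 7)
(z(-197, 31) - 8057)/(48844 + 46329) = (7 - 8057)/(48844 + 46329) = -8050/95173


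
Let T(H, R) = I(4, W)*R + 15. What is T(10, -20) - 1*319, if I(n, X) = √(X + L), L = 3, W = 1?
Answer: -344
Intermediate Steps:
I(n, X) = √(3 + X) (I(n, X) = √(X + 3) = √(3 + X))
T(H, R) = 15 + 2*R (T(H, R) = √(3 + 1)*R + 15 = √4*R + 15 = 2*R + 15 = 15 + 2*R)
T(10, -20) - 1*319 = (15 + 2*(-20)) - 1*319 = (15 - 40) - 319 = -25 - 319 = -344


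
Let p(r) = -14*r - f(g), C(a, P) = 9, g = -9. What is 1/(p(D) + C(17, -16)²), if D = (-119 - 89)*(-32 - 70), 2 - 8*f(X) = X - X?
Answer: -4/1187773 ≈ -3.3676e-6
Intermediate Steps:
f(X) = ¼ (f(X) = ¼ - (X - X)/8 = ¼ - ⅛*0 = ¼ + 0 = ¼)
D = 21216 (D = -208*(-102) = 21216)
p(r) = -¼ - 14*r (p(r) = -14*r - 1*¼ = -14*r - ¼ = -¼ - 14*r)
1/(p(D) + C(17, -16)²) = 1/((-¼ - 14*21216) + 9²) = 1/((-¼ - 297024) + 81) = 1/(-1188097/4 + 81) = 1/(-1187773/4) = -4/1187773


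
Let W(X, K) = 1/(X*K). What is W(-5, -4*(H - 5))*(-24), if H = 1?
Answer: 3/10 ≈ 0.30000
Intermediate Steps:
W(X, K) = 1/(K*X)
W(-5, -4*(H - 5))*(-24) = (1/(-4*(1 - 5)*(-5)))*(-24) = (-⅕/(-4*(-4)))*(-24) = (-⅕/16)*(-24) = ((1/16)*(-⅕))*(-24) = -1/80*(-24) = 3/10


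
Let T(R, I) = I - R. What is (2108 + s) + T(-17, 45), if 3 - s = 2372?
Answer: -199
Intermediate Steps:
s = -2369 (s = 3 - 1*2372 = 3 - 2372 = -2369)
(2108 + s) + T(-17, 45) = (2108 - 2369) + (45 - 1*(-17)) = -261 + (45 + 17) = -261 + 62 = -199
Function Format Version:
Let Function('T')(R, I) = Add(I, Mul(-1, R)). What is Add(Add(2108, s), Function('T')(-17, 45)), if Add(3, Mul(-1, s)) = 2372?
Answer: -199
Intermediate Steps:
s = -2369 (s = Add(3, Mul(-1, 2372)) = Add(3, -2372) = -2369)
Add(Add(2108, s), Function('T')(-17, 45)) = Add(Add(2108, -2369), Add(45, Mul(-1, -17))) = Add(-261, Add(45, 17)) = Add(-261, 62) = -199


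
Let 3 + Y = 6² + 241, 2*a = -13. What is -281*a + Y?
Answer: 4201/2 ≈ 2100.5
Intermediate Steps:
a = -13/2 (a = (½)*(-13) = -13/2 ≈ -6.5000)
Y = 274 (Y = -3 + (6² + 241) = -3 + (36 + 241) = -3 + 277 = 274)
-281*a + Y = -281*(-13/2) + 274 = 3653/2 + 274 = 4201/2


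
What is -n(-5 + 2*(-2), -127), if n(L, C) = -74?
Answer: 74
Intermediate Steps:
-n(-5 + 2*(-2), -127) = -1*(-74) = 74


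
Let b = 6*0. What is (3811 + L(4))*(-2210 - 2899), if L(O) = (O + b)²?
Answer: -19552143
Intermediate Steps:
b = 0
L(O) = O² (L(O) = (O + 0)² = O²)
(3811 + L(4))*(-2210 - 2899) = (3811 + 4²)*(-2210 - 2899) = (3811 + 16)*(-5109) = 3827*(-5109) = -19552143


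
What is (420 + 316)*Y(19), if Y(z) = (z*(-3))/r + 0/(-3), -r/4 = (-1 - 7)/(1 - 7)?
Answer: 7866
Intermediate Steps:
r = -16/3 (r = -4*(-1 - 7)/(1 - 7) = -(-32)/(-6) = -(-32)*(-1)/6 = -4*4/3 = -16/3 ≈ -5.3333)
Y(z) = 9*z/16 (Y(z) = (z*(-3))/(-16/3) + 0/(-3) = -3*z*(-3/16) + 0*(-⅓) = 9*z/16 + 0 = 9*z/16)
(420 + 316)*Y(19) = (420 + 316)*((9/16)*19) = 736*(171/16) = 7866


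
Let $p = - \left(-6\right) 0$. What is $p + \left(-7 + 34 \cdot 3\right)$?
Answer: $95$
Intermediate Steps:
$p = 0$ ($p = \left(-1\right) 0 = 0$)
$p + \left(-7 + 34 \cdot 3\right) = 0 + \left(-7 + 34 \cdot 3\right) = 0 + \left(-7 + 102\right) = 0 + 95 = 95$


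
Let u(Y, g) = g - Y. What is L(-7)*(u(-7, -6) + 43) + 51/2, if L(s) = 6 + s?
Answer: -37/2 ≈ -18.500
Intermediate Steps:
L(-7)*(u(-7, -6) + 43) + 51/2 = (6 - 7)*((-6 - 1*(-7)) + 43) + 51/2 = -((-6 + 7) + 43) + 51*(½) = -(1 + 43) + 51/2 = -1*44 + 51/2 = -44 + 51/2 = -37/2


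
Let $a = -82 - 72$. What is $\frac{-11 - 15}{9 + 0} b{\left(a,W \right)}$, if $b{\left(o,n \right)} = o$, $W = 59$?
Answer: $\frac{4004}{9} \approx 444.89$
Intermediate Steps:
$a = -154$
$\frac{-11 - 15}{9 + 0} b{\left(a,W \right)} = \frac{-11 - 15}{9 + 0} \left(-154\right) = - \frac{26}{9} \left(-154\right) = \left(-26\right) \frac{1}{9} \left(-154\right) = \left(- \frac{26}{9}\right) \left(-154\right) = \frac{4004}{9}$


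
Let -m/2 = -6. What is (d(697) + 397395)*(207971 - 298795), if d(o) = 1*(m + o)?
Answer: -36157397696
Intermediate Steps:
m = 12 (m = -2*(-6) = 12)
d(o) = 12 + o (d(o) = 1*(12 + o) = 12 + o)
(d(697) + 397395)*(207971 - 298795) = ((12 + 697) + 397395)*(207971 - 298795) = (709 + 397395)*(-90824) = 398104*(-90824) = -36157397696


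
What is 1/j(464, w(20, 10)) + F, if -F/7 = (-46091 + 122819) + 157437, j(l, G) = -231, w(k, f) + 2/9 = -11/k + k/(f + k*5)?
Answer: -378644806/231 ≈ -1.6392e+6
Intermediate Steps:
w(k, f) = -2/9 - 11/k + k/(f + 5*k) (w(k, f) = -2/9 + (-11/k + k/(f + k*5)) = -2/9 + (-11/k + k/(f + 5*k)) = -2/9 - 11/k + k/(f + 5*k))
F = -1639155 (F = -7*((-46091 + 122819) + 157437) = -7*(76728 + 157437) = -7*234165 = -1639155)
1/j(464, w(20, 10)) + F = 1/(-231) - 1639155 = -1/231 - 1639155 = -378644806/231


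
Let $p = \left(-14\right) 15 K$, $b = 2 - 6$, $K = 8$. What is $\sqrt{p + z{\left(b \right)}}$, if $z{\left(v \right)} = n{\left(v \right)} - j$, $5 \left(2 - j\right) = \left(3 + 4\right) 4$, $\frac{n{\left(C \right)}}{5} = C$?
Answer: $\frac{i \sqrt{42410}}{5} \approx 41.187 i$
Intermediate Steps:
$n{\left(C \right)} = 5 C$
$b = -4$
$p = -1680$ ($p = \left(-14\right) 15 \cdot 8 = \left(-210\right) 8 = -1680$)
$j = - \frac{18}{5}$ ($j = 2 - \frac{\left(3 + 4\right) 4}{5} = 2 - \frac{7 \cdot 4}{5} = 2 - \frac{28}{5} = - \frac{18}{5} \approx -3.6$)
$z{\left(v \right)} = \frac{18}{5} + 5 v$ ($z{\left(v \right)} = 5 v - - \frac{18}{5} = 5 v + \frac{18}{5} = \frac{18}{5} + 5 v$)
$\sqrt{p + z{\left(b \right)}} = \sqrt{-1680 + \left(\frac{18}{5} + 5 \left(-4\right)\right)} = \sqrt{-1680 + \left(\frac{18}{5} - 20\right)} = \sqrt{-1680 - \frac{82}{5}} = \sqrt{- \frac{8482}{5}} = \frac{i \sqrt{42410}}{5}$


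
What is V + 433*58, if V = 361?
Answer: 25475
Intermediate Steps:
V + 433*58 = 361 + 433*58 = 361 + 25114 = 25475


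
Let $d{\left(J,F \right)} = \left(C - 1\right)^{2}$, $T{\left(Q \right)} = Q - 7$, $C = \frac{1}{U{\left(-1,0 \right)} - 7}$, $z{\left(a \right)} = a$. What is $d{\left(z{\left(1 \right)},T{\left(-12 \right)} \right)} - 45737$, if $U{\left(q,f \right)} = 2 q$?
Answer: $- \frac{3704597}{81} \approx -45736.0$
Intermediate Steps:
$C = - \frac{1}{9}$ ($C = \frac{1}{2 \left(-1\right) - 7} = \frac{1}{-2 - 7} = \frac{1}{-9} = - \frac{1}{9} \approx -0.11111$)
$T{\left(Q \right)} = -7 + Q$ ($T{\left(Q \right)} = Q - 7 = -7 + Q$)
$d{\left(J,F \right)} = \frac{100}{81}$ ($d{\left(J,F \right)} = \left(- \frac{1}{9} - 1\right)^{2} = \left(- \frac{10}{9}\right)^{2} = \frac{100}{81}$)
$d{\left(z{\left(1 \right)},T{\left(-12 \right)} \right)} - 45737 = \frac{100}{81} - 45737 = - \frac{3704597}{81}$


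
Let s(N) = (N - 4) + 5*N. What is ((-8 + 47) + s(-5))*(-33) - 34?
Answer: -199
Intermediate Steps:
s(N) = -4 + 6*N (s(N) = (-4 + N) + 5*N = -4 + 6*N)
((-8 + 47) + s(-5))*(-33) - 34 = ((-8 + 47) + (-4 + 6*(-5)))*(-33) - 34 = (39 + (-4 - 30))*(-33) - 34 = (39 - 34)*(-33) - 34 = 5*(-33) - 34 = -165 - 34 = -199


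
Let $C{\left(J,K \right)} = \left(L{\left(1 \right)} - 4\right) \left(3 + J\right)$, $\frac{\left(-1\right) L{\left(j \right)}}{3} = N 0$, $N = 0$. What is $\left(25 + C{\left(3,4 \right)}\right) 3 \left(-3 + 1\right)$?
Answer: $-6$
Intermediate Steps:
$L{\left(j \right)} = 0$ ($L{\left(j \right)} = - 3 \cdot 0 \cdot 0 = \left(-3\right) 0 = 0$)
$C{\left(J,K \right)} = -12 - 4 J$ ($C{\left(J,K \right)} = \left(0 - 4\right) \left(3 + J\right) = - 4 \left(3 + J\right) = -12 - 4 J$)
$\left(25 + C{\left(3,4 \right)}\right) 3 \left(-3 + 1\right) = \left(25 - 24\right) 3 \left(-3 + 1\right) = \left(25 - 24\right) 3 \left(-2\right) = \left(25 - 24\right) \left(-6\right) = 1 \left(-6\right) = -6$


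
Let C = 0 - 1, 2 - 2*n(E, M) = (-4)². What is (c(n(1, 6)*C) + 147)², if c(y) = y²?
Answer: 38416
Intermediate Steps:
n(E, M) = -7 (n(E, M) = 1 - ½*(-4)² = 1 - ½*16 = 1 - 8 = -7)
C = -1
(c(n(1, 6)*C) + 147)² = ((-7*(-1))² + 147)² = (7² + 147)² = (49 + 147)² = 196² = 38416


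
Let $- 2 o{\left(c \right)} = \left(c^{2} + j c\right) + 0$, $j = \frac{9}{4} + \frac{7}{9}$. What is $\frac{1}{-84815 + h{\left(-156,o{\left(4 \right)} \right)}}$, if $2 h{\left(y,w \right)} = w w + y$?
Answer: $- \frac{648}{54946655} \approx -1.1793 \cdot 10^{-5}$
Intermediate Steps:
$j = \frac{109}{36}$ ($j = 9 \cdot \frac{1}{4} + 7 \cdot \frac{1}{9} = \frac{9}{4} + \frac{7}{9} = \frac{109}{36} \approx 3.0278$)
$o{\left(c \right)} = - \frac{109 c}{72} - \frac{c^{2}}{2}$ ($o{\left(c \right)} = - \frac{\left(c^{2} + \frac{109 c}{36}\right) + 0}{2} = - \frac{c^{2} + \frac{109 c}{36}}{2} = - \frac{109 c}{72} - \frac{c^{2}}{2}$)
$h{\left(y,w \right)} = \frac{y}{2} + \frac{w^{2}}{2}$ ($h{\left(y,w \right)} = \frac{w w + y}{2} = \frac{w^{2} + y}{2} = \frac{y + w^{2}}{2} = \frac{y}{2} + \frac{w^{2}}{2}$)
$\frac{1}{-84815 + h{\left(-156,o{\left(4 \right)} \right)}} = \frac{1}{-84815 + \left(\frac{1}{2} \left(-156\right) + \frac{\left(\left(- \frac{1}{72}\right) 4 \left(109 + 36 \cdot 4\right)\right)^{2}}{2}\right)} = \frac{1}{-84815 - \left(78 - \frac{\left(\left(- \frac{1}{72}\right) 4 \left(109 + 144\right)\right)^{2}}{2}\right)} = \frac{1}{-84815 - \left(78 - \frac{\left(\left(- \frac{1}{72}\right) 4 \cdot 253\right)^{2}}{2}\right)} = \frac{1}{-84815 - \left(78 - \frac{\left(- \frac{253}{18}\right)^{2}}{2}\right)} = \frac{1}{-84815 + \left(-78 + \frac{1}{2} \cdot \frac{64009}{324}\right)} = \frac{1}{-84815 + \left(-78 + \frac{64009}{648}\right)} = \frac{1}{-84815 + \frac{13465}{648}} = \frac{1}{- \frac{54946655}{648}} = - \frac{648}{54946655}$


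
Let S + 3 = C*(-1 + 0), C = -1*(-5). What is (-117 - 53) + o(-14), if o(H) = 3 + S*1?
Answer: -175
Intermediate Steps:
C = 5
S = -8 (S = -3 + 5*(-1 + 0) = -3 + 5*(-1) = -3 - 5 = -8)
o(H) = -5 (o(H) = 3 - 8*1 = 3 - 8 = -5)
(-117 - 53) + o(-14) = (-117 - 53) - 5 = -170 - 5 = -175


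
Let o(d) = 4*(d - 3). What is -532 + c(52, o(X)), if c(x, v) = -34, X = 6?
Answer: -566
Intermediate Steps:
o(d) = -12 + 4*d (o(d) = 4*(-3 + d) = -12 + 4*d)
-532 + c(52, o(X)) = -532 - 34 = -566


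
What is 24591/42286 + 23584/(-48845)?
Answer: 203874371/2065459670 ≈ 0.098706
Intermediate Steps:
24591/42286 + 23584/(-48845) = 24591*(1/42286) + 23584*(-1/48845) = 24591/42286 - 23584/48845 = 203874371/2065459670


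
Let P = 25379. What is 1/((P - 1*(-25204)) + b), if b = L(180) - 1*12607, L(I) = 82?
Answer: 1/38058 ≈ 2.6276e-5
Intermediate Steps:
b = -12525 (b = 82 - 1*12607 = 82 - 12607 = -12525)
1/((P - 1*(-25204)) + b) = 1/((25379 - 1*(-25204)) - 12525) = 1/((25379 + 25204) - 12525) = 1/(50583 - 12525) = 1/38058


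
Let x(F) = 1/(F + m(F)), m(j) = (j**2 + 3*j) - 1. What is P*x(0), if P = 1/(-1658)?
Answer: 1/1658 ≈ 0.00060314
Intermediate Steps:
m(j) = -1 + j**2 + 3*j
P = -1/1658 ≈ -0.00060314
x(F) = 1/(-1 + F**2 + 4*F) (x(F) = 1/(F + (-1 + F**2 + 3*F)) = 1/(-1 + F**2 + 4*F))
P*x(0) = -1/(1658*(-1 + 0**2 + 4*0)) = -1/(1658*(-1 + 0 + 0)) = -1/1658/(-1) = -1/1658*(-1) = 1/1658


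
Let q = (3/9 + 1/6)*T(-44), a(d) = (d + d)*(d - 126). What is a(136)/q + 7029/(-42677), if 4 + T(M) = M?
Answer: -14531267/128031 ≈ -113.50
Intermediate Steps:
T(M) = -4 + M
a(d) = 2*d*(-126 + d) (a(d) = (2*d)*(-126 + d) = 2*d*(-126 + d))
q = -24 (q = (3/9 + 1/6)*(-4 - 44) = (3*(⅑) + 1*(⅙))*(-48) = (⅓ + ⅙)*(-48) = (½)*(-48) = -24)
a(136)/q + 7029/(-42677) = (2*136*(-126 + 136))/(-24) + 7029/(-42677) = (2*136*10)*(-1/24) + 7029*(-1/42677) = 2720*(-1/24) - 7029/42677 = -340/3 - 7029/42677 = -14531267/128031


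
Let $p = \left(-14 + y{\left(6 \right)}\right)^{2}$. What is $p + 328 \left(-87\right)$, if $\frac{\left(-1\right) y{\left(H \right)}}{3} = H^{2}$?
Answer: $-13652$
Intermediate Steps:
$y{\left(H \right)} = - 3 H^{2}$
$p = 14884$ ($p = \left(-14 - 3 \cdot 6^{2}\right)^{2} = \left(-14 - 108\right)^{2} = \left(-122\right)^{2} = 14884$)
$p + 328 \left(-87\right) = 14884 + 328 \left(-87\right) = 14884 - 28536 = -13652$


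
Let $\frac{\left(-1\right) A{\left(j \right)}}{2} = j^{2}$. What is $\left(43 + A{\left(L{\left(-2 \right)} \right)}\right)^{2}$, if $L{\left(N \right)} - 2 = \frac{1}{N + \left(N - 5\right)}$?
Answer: $\frac{8439025}{6561} \approx 1286.2$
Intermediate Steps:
$L{\left(N \right)} = 2 + \frac{1}{-5 + 2 N}$ ($L{\left(N \right)} = 2 + \frac{1}{N + \left(N - 5\right)} = 2 + \frac{1}{N + \left(-5 + N\right)} = 2 + \frac{1}{-5 + 2 N}$)
$A{\left(j \right)} = - 2 j^{2}$
$\left(43 + A{\left(L{\left(-2 \right)} \right)}\right)^{2} = \left(43 - 2 \left(\frac{-9 + 4 \left(-2\right)}{-5 + 2 \left(-2\right)}\right)^{2}\right)^{2} = \left(43 - 2 \left(\frac{-9 - 8}{-5 - 4}\right)^{2}\right)^{2} = \left(43 - 2 \left(\frac{1}{-9} \left(-17\right)\right)^{2}\right)^{2} = \left(43 - 2 \left(\left(- \frac{1}{9}\right) \left(-17\right)\right)^{2}\right)^{2} = \left(43 - 2 \left(\frac{17}{9}\right)^{2}\right)^{2} = \left(43 - \frac{578}{81}\right)^{2} = \left(\frac{2905}{81}\right)^{2} = \frac{8439025}{6561}$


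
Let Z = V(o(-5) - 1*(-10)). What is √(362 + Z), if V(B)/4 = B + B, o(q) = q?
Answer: √402 ≈ 20.050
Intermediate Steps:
V(B) = 8*B (V(B) = 4*(B + B) = 4*(2*B) = 8*B)
Z = 40 (Z = 8*(-5 - 1*(-10)) = 8*(-5 + 10) = 8*5 = 40)
√(362 + Z) = √(362 + 40) = √402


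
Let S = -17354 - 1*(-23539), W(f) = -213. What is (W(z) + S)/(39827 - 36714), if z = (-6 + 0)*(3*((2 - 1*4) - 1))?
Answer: 5972/3113 ≈ 1.9184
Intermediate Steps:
z = 54 (z = -18*((2 - 4) - 1) = -18*(-2 - 1) = -18*(-3) = -6*(-9) = 54)
S = 6185 (S = -17354 + 23539 = 6185)
(W(z) + S)/(39827 - 36714) = (-213 + 6185)/(39827 - 36714) = 5972/3113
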